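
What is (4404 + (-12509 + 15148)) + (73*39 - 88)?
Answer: 9802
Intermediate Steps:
(4404 + (-12509 + 15148)) + (73*39 - 88) = (4404 + 2639) + (2847 - 88) = 7043 + 2759 = 9802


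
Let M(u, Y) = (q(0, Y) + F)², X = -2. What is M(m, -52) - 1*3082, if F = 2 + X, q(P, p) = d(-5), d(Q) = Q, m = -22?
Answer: -3057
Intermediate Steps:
q(P, p) = -5
F = 0 (F = 2 - 2 = 0)
M(u, Y) = 25 (M(u, Y) = (-5 + 0)² = (-5)² = 25)
M(m, -52) - 1*3082 = 25 - 1*3082 = 25 - 3082 = -3057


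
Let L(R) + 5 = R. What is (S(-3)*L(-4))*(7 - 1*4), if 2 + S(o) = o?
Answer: 135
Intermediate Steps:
L(R) = -5 + R
S(o) = -2 + o
(S(-3)*L(-4))*(7 - 1*4) = ((-2 - 3)*(-5 - 4))*(7 - 1*4) = (-5*(-9))*(7 - 4) = 45*3 = 135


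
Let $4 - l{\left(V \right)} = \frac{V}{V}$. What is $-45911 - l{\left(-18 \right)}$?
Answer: $-45914$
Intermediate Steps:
$l{\left(V \right)} = 3$ ($l{\left(V \right)} = 4 - \frac{V}{V} = 4 - 1 = 3$)
$-45911 - l{\left(-18 \right)} = -45911 - 3 = -45914$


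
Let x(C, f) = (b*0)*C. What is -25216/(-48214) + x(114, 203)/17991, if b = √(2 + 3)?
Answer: 12608/24107 ≈ 0.52300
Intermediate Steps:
b = √5 ≈ 2.2361
x(C, f) = 0 (x(C, f) = (√5*0)*C = 0*C = 0)
-25216/(-48214) + x(114, 203)/17991 = -25216/(-48214) + 0/17991 = -25216*(-1/48214) + 0*(1/17991) = 12608/24107 + 0 = 12608/24107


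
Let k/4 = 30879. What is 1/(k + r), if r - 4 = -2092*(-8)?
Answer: 1/140256 ≈ 7.1298e-6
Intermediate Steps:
k = 123516 (k = 4*30879 = 123516)
r = 16740 (r = 4 - 2092*(-8) = 4 + 16736 = 16740)
1/(k + r) = 1/(123516 + 16740) = 1/140256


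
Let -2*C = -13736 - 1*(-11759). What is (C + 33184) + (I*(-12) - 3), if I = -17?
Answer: 68747/2 ≈ 34374.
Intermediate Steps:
C = 1977/2 (C = -(-13736 - 1*(-11759))/2 = -(-13736 + 11759)/2 = -1/2*(-1977) = 1977/2 ≈ 988.50)
(C + 33184) + (I*(-12) - 3) = (1977/2 + 33184) + (-17*(-12) - 3) = 68345/2 + (204 - 3) = 68345/2 + 201 = 68747/2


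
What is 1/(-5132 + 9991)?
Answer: 1/4859 ≈ 0.00020580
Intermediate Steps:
1/(-5132 + 9991) = 1/4859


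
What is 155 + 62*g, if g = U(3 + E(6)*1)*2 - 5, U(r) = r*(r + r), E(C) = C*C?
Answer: 377053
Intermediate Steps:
E(C) = C²
U(r) = 2*r² (U(r) = r*(2*r) = 2*r²)
g = 6079 (g = (2*(3 + 6²*1)²)*2 - 5 = (2*(3 + 36*1)²)*2 - 5 = (2*(3 + 36)²)*2 - 5 = (2*39²)*2 - 5 = (2*1521)*2 - 5 = 3042*2 - 5 = 6084 - 5 = 6079)
155 + 62*g = 155 + 62*6079 = 155 + 376898 = 377053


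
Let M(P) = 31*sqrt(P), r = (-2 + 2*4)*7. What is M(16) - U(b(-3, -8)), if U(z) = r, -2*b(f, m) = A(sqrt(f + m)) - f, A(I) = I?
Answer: 82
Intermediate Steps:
b(f, m) = f/2 - sqrt(f + m)/2 (b(f, m) = -(sqrt(f + m) - f)/2 = f/2 - sqrt(f + m)/2)
r = 42 (r = (-2 + 8)*7 = 6*7 = 42)
U(z) = 42
M(16) - U(b(-3, -8)) = 31*sqrt(16) - 1*42 = 31*4 - 42 = 124 - 42 = 82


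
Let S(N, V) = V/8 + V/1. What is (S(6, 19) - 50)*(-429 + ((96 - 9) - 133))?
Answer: 108775/8 ≈ 13597.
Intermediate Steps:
S(N, V) = 9*V/8 (S(N, V) = V*(1/8) + V*1 = V/8 + V = 9*V/8)
(S(6, 19) - 50)*(-429 + ((96 - 9) - 133)) = ((9/8)*19 - 50)*(-429 + ((96 - 9) - 133)) = (171/8 - 50)*(-429 + (87 - 133)) = -229*(-429 - 46)/8 = -229/8*(-475) = 108775/8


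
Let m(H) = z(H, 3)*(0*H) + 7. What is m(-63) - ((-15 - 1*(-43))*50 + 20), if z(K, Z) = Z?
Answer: -1413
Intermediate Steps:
m(H) = 7 (m(H) = 3*(0*H) + 7 = 3*0 + 7 = 0 + 7 = 7)
m(-63) - ((-15 - 1*(-43))*50 + 20) = 7 - ((-15 - 1*(-43))*50 + 20) = 7 - ((-15 + 43)*50 + 20) = 7 - (28*50 + 20) = 7 - (1400 + 20) = 7 - 1*1420 = 7 - 1420 = -1413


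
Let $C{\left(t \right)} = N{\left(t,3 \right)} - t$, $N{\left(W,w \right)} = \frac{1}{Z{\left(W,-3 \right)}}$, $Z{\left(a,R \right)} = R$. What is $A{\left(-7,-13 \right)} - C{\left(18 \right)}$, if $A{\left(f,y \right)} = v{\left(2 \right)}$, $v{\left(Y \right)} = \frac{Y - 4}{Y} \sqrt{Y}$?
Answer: $\frac{55}{3} - \sqrt{2} \approx 16.919$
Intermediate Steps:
$v{\left(Y \right)} = \frac{-4 + Y}{\sqrt{Y}}$ ($v{\left(Y \right)} = \frac{-4 + Y}{Y} \sqrt{Y} = \frac{-4 + Y}{\sqrt{Y}}$)
$A{\left(f,y \right)} = - \sqrt{2}$ ($A{\left(f,y \right)} = \frac{-4 + 2}{\sqrt{2}} = \frac{\sqrt{2}}{2} \left(-2\right) = - \sqrt{2}$)
$N{\left(W,w \right)} = - \frac{1}{3}$ ($N{\left(W,w \right)} = \frac{1}{-3} = - \frac{1}{3}$)
$C{\left(t \right)} = - \frac{1}{3} - t$
$A{\left(-7,-13 \right)} - C{\left(18 \right)} = - \sqrt{2} - \left(- \frac{1}{3} - 18\right) = - \sqrt{2} - - \frac{55}{3} = - \sqrt{2} + \frac{55}{3} = \frac{55}{3} - \sqrt{2}$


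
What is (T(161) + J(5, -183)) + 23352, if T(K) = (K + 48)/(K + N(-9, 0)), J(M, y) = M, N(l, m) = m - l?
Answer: 3970899/170 ≈ 23358.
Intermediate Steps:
T(K) = (48 + K)/(9 + K) (T(K) = (K + 48)/(K + (0 - 1*(-9))) = (48 + K)/(K + (0 + 9)) = (48 + K)/(K + 9) = (48 + K)/(9 + K))
(T(161) + J(5, -183)) + 23352 = ((48 + 161)/(9 + 161) + 5) + 23352 = (209/170 + 5) + 23352 = 1059/170 + 23352 = 3970899/170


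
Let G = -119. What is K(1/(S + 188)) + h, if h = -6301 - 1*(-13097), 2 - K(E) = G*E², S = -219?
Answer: 6532997/961 ≈ 6798.1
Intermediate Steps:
K(E) = 2 + 119*E² (K(E) = 2 - (-119)*E² = 2 + 119*E²)
h = 6796 (h = -6301 + 13097 = 6796)
K(1/(S + 188)) + h = (2 + 119*(1/(-219 + 188))²) + 6796 = (2 + 119*(1/(-31))²) + 6796 = (2 + 119*(-1/31)²) + 6796 = (2 + 119*(1/961)) + 6796 = (2 + 119/961) + 6796 = 2041/961 + 6796 = 6532997/961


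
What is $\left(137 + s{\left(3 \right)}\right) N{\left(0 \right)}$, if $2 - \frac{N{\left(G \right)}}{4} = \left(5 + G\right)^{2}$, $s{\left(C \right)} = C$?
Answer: $-12880$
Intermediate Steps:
$N{\left(G \right)} = 8 - 4 \left(5 + G\right)^{2}$
$\left(137 + s{\left(3 \right)}\right) N{\left(0 \right)} = \left(137 + 3\right) \left(8 - 4 \left(5 + 0\right)^{2}\right) = 140 \left(8 - 4 \cdot 5^{2}\right) = 140 \left(8 - 100\right) = 140 \left(-92\right) = -12880$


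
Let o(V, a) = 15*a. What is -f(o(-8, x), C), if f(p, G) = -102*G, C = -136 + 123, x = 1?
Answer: -1326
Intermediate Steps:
C = -13
-f(o(-8, x), C) = -(-102)*(-13) = -1*1326 = -1326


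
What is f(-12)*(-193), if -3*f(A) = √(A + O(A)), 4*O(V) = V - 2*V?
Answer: 193*I ≈ 193.0*I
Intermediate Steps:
O(V) = -V/4 (O(V) = (V - 2*V)/4 = (-V)/4 = -V/4)
f(A) = -√3*√A/6 (f(A) = -√(A - A/4)/3 = -√3*√A/2/3 = -√3*√A/6)
f(-12)*(-193) = -√3*√(-12)/6*(-193) = -√3*2*I*√3/6*(-193) = -I*(-193) = 193*I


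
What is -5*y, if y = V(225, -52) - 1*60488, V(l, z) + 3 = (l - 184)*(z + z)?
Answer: 323775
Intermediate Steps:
V(l, z) = -3 + 2*z*(-184 + l) (V(l, z) = -3 + (l - 184)*(z + z) = -3 + (-184 + l)*(2*z) = -3 + 2*z*(-184 + l))
y = -64755 (y = (-3 - 368*(-52) + 2*225*(-52)) - 1*60488 = (-3 + 19136 - 23400) - 60488 = -4267 - 60488 = -64755)
-5*y = -5*(-64755) = 323775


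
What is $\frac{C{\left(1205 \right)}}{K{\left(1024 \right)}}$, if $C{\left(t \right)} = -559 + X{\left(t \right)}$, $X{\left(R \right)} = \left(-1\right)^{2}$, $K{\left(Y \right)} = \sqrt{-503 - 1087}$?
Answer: $\frac{93 i \sqrt{1590}}{265} \approx 13.994 i$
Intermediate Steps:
$K{\left(Y \right)} = i \sqrt{1590}$ ($K{\left(Y \right)} = \sqrt{-1590} = i \sqrt{1590}$)
$X{\left(R \right)} = 1$
$C{\left(t \right)} = -558$ ($C{\left(t \right)} = -559 + 1 = -558$)
$\frac{C{\left(1205 \right)}}{K{\left(1024 \right)}} = - \frac{558}{i \sqrt{1590}} = - 558 \left(- \frac{i \sqrt{1590}}{1590}\right) = \frac{93 i \sqrt{1590}}{265}$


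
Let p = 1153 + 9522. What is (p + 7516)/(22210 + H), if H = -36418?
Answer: -18191/14208 ≈ -1.2803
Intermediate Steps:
p = 10675
(p + 7516)/(22210 + H) = (10675 + 7516)/(22210 - 36418) = 18191/(-14208) = 18191*(-1/14208) = -18191/14208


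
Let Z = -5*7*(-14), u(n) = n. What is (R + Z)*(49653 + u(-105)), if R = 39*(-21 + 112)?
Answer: 200124372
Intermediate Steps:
Z = 490 (Z = -35*(-14) = 490)
R = 3549 (R = 39*91 = 3549)
(R + Z)*(49653 + u(-105)) = (3549 + 490)*(49653 - 105) = 4039*49548 = 200124372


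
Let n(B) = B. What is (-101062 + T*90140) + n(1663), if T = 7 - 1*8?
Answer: -189539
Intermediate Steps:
T = -1 (T = 7 - 8 = -1)
(-101062 + T*90140) + n(1663) = (-101062 - 1*90140) + 1663 = (-101062 - 90140) + 1663 = -191202 + 1663 = -189539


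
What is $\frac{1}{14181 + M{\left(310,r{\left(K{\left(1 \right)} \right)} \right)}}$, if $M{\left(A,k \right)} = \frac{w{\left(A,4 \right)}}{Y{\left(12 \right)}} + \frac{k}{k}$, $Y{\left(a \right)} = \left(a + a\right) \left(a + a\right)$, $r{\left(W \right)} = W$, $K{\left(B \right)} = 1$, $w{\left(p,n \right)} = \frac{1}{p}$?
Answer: $\frac{178560}{2532337921} \approx 7.0512 \cdot 10^{-5}$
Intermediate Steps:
$Y{\left(a \right)} = 4 a^{2}$ ($Y{\left(a \right)} = 2 a 2 a = 4 a^{2}$)
$M{\left(A,k \right)} = 1 + \frac{1}{576 A}$ ($M{\left(A,k \right)} = \frac{1}{A 4 \cdot 12^{2}} + \frac{k}{k} = \frac{1}{A 4 \cdot 144} + 1 = \frac{1}{A 576} + 1 = \frac{1}{A} \frac{1}{576} + 1 = \frac{1}{576 A} + 1 = 1 + \frac{1}{576 A}$)
$\frac{1}{14181 + M{\left(310,r{\left(K{\left(1 \right)} \right)} \right)}} = \frac{1}{14181 + \frac{\frac{1}{576} + 310}{310}} = \frac{1}{14181 + \frac{1}{310} \cdot \frac{178561}{576}} = \frac{1}{14181 + \frac{178561}{178560}} = \frac{1}{\frac{2532337921}{178560}} = \frac{178560}{2532337921}$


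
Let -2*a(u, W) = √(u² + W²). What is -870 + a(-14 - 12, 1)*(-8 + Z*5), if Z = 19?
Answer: -870 - 87*√677/2 ≈ -2001.8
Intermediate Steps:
a(u, W) = -√(W² + u²)/2 (a(u, W) = -√(u² + W²)/2 = -√(W² + u²)/2)
-870 + a(-14 - 12, 1)*(-8 + Z*5) = -870 + (-√(1² + (-14 - 12)²)/2)*(-8 + 19*5) = -870 + (-√(1 + (-26)²)/2)*(-8 + 95) = -870 - √(1 + 676)/2*87 = -870 - √677/2*87 = -870 - 87*√677/2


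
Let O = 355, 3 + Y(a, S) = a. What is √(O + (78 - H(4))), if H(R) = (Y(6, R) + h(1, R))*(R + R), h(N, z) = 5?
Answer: 3*√41 ≈ 19.209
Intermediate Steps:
Y(a, S) = -3 + a
H(R) = 16*R (H(R) = ((-3 + 6) + 5)*(R + R) = (3 + 5)*(2*R) = 8*(2*R) = 16*R)
√(O + (78 - H(4))) = √(355 + (78 - 16*4)) = √(355 + (78 - 1*64)) = √(355 + (78 - 64)) = √(355 + 14) = √369 = 3*√41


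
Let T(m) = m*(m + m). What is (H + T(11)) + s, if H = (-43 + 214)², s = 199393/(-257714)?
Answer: 7597982469/257714 ≈ 29482.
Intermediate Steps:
T(m) = 2*m² (T(m) = m*(2*m) = 2*m²)
s = -199393/257714 (s = 199393*(-1/257714) = -199393/257714 ≈ -0.77370)
H = 29241 (H = 171² = 29241)
(H + T(11)) + s = (29241 + 2*11²) - 199393/257714 = (29241 + 2*121) - 199393/257714 = (29241 + 242) - 199393/257714 = 29483 - 199393/257714 = 7597982469/257714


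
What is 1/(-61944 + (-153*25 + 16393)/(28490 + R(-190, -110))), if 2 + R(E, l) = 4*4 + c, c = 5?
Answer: -28509/1765948928 ≈ -1.6144e-5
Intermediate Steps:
R(E, l) = 19 (R(E, l) = -2 + (4*4 + 5) = -2 + (16 + 5) = -2 + 21 = 19)
1/(-61944 + (-153*25 + 16393)/(28490 + R(-190, -110))) = 1/(-61944 + (-153*25 + 16393)/(28490 + 19)) = 1/(-61944 + (-3825 + 16393)/28509) = 1/(-61944 + 12568*(1/28509)) = 1/(-61944 + 12568/28509) = 1/(-1765948928/28509) = -28509/1765948928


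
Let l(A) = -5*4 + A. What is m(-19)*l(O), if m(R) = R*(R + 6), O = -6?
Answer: -6422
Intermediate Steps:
m(R) = R*(6 + R)
l(A) = -20 + A
m(-19)*l(O) = (-19*(6 - 19))*(-20 - 6) = -19*(-13)*(-26) = 247*(-26) = -6422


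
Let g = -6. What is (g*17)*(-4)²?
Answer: -1632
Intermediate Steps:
(g*17)*(-4)² = -6*17*(-4)² = -102*16 = -1632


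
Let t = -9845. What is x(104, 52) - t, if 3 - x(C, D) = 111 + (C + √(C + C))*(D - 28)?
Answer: 7241 - 96*√13 ≈ 6894.9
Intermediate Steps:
x(C, D) = -108 - (-28 + D)*(C + √2*√C) (x(C, D) = 3 - (111 + (C + √(C + C))*(D - 28)) = 3 - (111 + (C + √(2*C))*(-28 + D)) = 3 - (111 + (C + √2*√C)*(-28 + D)) = 3 - (111 + (-28 + D)*(C + √2*√C)) = 3 + (-111 - (-28 + D)*(C + √2*√C)) = -108 - (-28 + D)*(C + √2*√C))
x(104, 52) - t = (-108 + 28*104 - 1*104*52 + 28*√2*√104 - 1*52*√2*√104) - 1*(-9845) = (-108 + 2912 - 5408 + 28*√2*(2*√26) - 1*52*√2*2*√26) + 9845 = (-108 + 2912 - 5408 + 112*√13 - 208*√13) + 9845 = (-2604 - 96*√13) + 9845 = 7241 - 96*√13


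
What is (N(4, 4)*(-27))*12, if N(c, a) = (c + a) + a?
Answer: -3888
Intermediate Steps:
N(c, a) = c + 2*a (N(c, a) = (a + c) + a = c + 2*a)
(N(4, 4)*(-27))*12 = ((4 + 2*4)*(-27))*12 = ((4 + 8)*(-27))*12 = (12*(-27))*12 = -324*12 = -3888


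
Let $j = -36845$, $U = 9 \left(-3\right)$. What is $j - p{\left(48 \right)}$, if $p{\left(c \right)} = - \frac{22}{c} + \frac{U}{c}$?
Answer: $- \frac{1768511}{48} \approx -36844.0$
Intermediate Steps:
$U = -27$
$p{\left(c \right)} = - \frac{49}{c}$ ($p{\left(c \right)} = - \frac{22}{c} - \frac{27}{c} = - \frac{49}{c}$)
$j - p{\left(48 \right)} = -36845 - - \frac{49}{48} = -36845 + \frac{49}{48} = - \frac{1768511}{48}$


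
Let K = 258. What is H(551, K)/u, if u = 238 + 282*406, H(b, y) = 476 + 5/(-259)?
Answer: 123279/29715070 ≈ 0.0041487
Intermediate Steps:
H(b, y) = 123279/259 (H(b, y) = 476 + 5*(-1/259) = 476 - 5/259 = 123279/259)
u = 114730 (u = 238 + 114492 = 114730)
H(551, K)/u = (123279/259)/114730 = (123279/259)*(1/114730) = 123279/29715070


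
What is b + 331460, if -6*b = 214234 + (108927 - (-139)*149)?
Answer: 274148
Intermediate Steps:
b = -57312 (b = -(214234 + (108927 - (-139)*149))/6 = -(214234 + (108927 - 1*(-20711)))/6 = -(214234 + (108927 + 20711))/6 = -(214234 + 129638)/6 = -1/6*343872 = -57312)
b + 331460 = -57312 + 331460 = 274148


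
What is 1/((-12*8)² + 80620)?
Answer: 1/89836 ≈ 1.1131e-5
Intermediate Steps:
1/((-12*8)² + 80620) = 1/((-96)² + 80620) = 1/(9216 + 80620) = 1/89836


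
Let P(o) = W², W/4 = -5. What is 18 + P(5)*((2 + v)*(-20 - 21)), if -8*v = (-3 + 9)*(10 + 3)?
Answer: 127118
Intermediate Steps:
W = -20 (W = 4*(-5) = -20)
v = -39/4 (v = -(-3 + 9)*(10 + 3)/8 = -3*13/4 = -⅛*78 = -39/4 ≈ -9.7500)
P(o) = 400 (P(o) = (-20)² = 400)
18 + P(5)*((2 + v)*(-20 - 21)) = 18 + 400*((2 - 39/4)*(-20 - 21)) = 18 + 400*(-31/4*(-41)) = 18 + 400*(1271/4) = 18 + 127100 = 127118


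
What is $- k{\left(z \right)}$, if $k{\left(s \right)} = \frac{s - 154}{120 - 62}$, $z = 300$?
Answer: $- \frac{73}{29} \approx -2.5172$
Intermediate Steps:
$k{\left(s \right)} = - \frac{77}{29} + \frac{s}{58}$ ($k{\left(s \right)} = \frac{-154 + s}{58} = \left(-154 + s\right) \frac{1}{58} = - \frac{77}{29} + \frac{s}{58}$)
$- k{\left(z \right)} = - (- \frac{77}{29} + \frac{1}{58} \cdot 300) = - (- \frac{77}{29} + \frac{150}{29}) = \left(-1\right) \frac{73}{29} = - \frac{73}{29}$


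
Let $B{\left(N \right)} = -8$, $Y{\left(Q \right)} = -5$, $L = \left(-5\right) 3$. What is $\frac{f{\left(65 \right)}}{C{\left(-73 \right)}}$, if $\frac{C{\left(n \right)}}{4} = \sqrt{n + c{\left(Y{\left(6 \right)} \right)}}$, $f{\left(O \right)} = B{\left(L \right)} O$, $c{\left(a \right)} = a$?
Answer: $\frac{5 i \sqrt{78}}{3} \approx 14.72 i$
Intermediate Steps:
$L = -15$
$f{\left(O \right)} = - 8 O$
$C{\left(n \right)} = 4 \sqrt{-5 + n}$ ($C{\left(n \right)} = 4 \sqrt{n - 5} = 4 \sqrt{-5 + n}$)
$\frac{f{\left(65 \right)}}{C{\left(-73 \right)}} = \frac{\left(-8\right) 65}{4 \sqrt{-5 - 73}} = - \frac{520}{4 \sqrt{-78}} = - \frac{520}{4 i \sqrt{78}} = - 520 \left(- \frac{i \sqrt{78}}{312}\right) = \frac{5 i \sqrt{78}}{3}$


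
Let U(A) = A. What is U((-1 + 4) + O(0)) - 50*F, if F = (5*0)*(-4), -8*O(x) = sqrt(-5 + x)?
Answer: 3 - I*sqrt(5)/8 ≈ 3.0 - 0.27951*I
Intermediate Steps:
O(x) = -sqrt(-5 + x)/8
F = 0 (F = 0*(-4) = 0)
U((-1 + 4) + O(0)) - 50*F = ((-1 + 4) - sqrt(-5 + 0)/8) - 50*0 = (3 - I*sqrt(5)/8) + 0 = 3 - I*sqrt(5)/8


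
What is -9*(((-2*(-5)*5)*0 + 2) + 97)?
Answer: -891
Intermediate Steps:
-9*(((-2*(-5)*5)*0 + 2) + 97) = -9*(((10*5)*0 + 2) + 97) = -9*((50*0 + 2) + 97) = -9*((0 + 2) + 97) = -9*(2 + 97) = -9*99 = -891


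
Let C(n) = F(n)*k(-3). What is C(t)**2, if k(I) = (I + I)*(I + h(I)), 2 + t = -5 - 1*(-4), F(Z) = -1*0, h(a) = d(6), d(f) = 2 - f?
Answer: 0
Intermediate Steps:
h(a) = -4 (h(a) = 2 - 1*6 = 2 - 6 = -4)
F(Z) = 0
t = -3 (t = -2 + (-5 - 1*(-4)) = -2 + (-5 + 4) = -2 - 1 = -3)
k(I) = 2*I*(-4 + I) (k(I) = (I + I)*(I - 4) = (2*I)*(-4 + I) = 2*I*(-4 + I))
C(n) = 0 (C(n) = 0*(2*(-3)*(-4 - 3)) = 0*(2*(-3)*(-7)) = 0*42 = 0)
C(t)**2 = 0**2 = 0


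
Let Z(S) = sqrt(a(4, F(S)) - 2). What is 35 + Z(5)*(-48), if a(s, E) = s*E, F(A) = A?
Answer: 35 - 144*sqrt(2) ≈ -168.65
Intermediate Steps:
a(s, E) = E*s
Z(S) = sqrt(-2 + 4*S) (Z(S) = sqrt(S*4 - 2) = sqrt(4*S - 2) = sqrt(-2 + 4*S))
35 + Z(5)*(-48) = 35 + sqrt(-2 + 4*5)*(-48) = 35 + sqrt(-2 + 20)*(-48) = 35 + sqrt(18)*(-48) = 35 + (3*sqrt(2))*(-48) = 35 - 144*sqrt(2)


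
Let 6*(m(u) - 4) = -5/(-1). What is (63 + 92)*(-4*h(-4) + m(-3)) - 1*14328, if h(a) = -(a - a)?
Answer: -81473/6 ≈ -13579.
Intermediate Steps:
m(u) = 29/6 (m(u) = 4 + (-5/(-1))/6 = 4 + (-5*(-1))/6 = 4 + (⅙)*5 = 4 + ⅚ = 29/6)
h(a) = 0 (h(a) = -1*0 = 0)
(63 + 92)*(-4*h(-4) + m(-3)) - 1*14328 = (63 + 92)*(-4*0 + 29/6) - 1*14328 = 155*(0 + 29/6) - 14328 = 155*(29/6) - 14328 = 4495/6 - 14328 = -81473/6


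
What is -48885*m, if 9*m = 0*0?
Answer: 0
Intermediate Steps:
m = 0 (m = (0*0)/9 = (⅑)*0 = 0)
-48885*m = -48885*0 = 0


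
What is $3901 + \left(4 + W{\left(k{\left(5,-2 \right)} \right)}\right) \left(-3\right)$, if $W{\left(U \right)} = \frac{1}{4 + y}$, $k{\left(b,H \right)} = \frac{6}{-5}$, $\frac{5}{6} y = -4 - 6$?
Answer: $\frac{31115}{8} \approx 3889.4$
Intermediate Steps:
$y = -12$ ($y = \frac{6 \left(-4 - 6\right)}{5} = \frac{6}{5} \left(-10\right) = -12$)
$k{\left(b,H \right)} = - \frac{6}{5}$ ($k{\left(b,H \right)} = 6 \left(- \frac{1}{5}\right) = - \frac{6}{5}$)
$W{\left(U \right)} = - \frac{1}{8}$ ($W{\left(U \right)} = \frac{1}{4 - 12} = \frac{1}{-8} = - \frac{1}{8}$)
$3901 + \left(4 + W{\left(k{\left(5,-2 \right)} \right)}\right) \left(-3\right) = 3901 + \left(4 - \frac{1}{8}\right) \left(-3\right) = 3901 + \frac{31}{8} \left(-3\right) = 3901 - \frac{93}{8} = \frac{31115}{8}$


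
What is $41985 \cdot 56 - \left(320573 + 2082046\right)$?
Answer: $-51459$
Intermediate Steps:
$41985 \cdot 56 - \left(320573 + 2082046\right) = 2351160 - 2402619 = -51459$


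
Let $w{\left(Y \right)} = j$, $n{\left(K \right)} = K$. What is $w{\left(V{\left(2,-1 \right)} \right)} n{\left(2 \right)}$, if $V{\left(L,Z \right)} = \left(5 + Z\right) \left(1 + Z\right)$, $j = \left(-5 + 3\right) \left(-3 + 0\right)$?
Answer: $12$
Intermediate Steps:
$j = 6$ ($j = \left(-2\right) \left(-3\right) = 6$)
$V{\left(L,Z \right)} = \left(1 + Z\right) \left(5 + Z\right)$
$w{\left(Y \right)} = 6$
$w{\left(V{\left(2,-1 \right)} \right)} n{\left(2 \right)} = 6 \cdot 2 = 12$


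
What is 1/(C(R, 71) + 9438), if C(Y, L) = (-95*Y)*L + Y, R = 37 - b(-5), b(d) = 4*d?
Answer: -1/374970 ≈ -2.6669e-6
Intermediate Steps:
R = 57 (R = 37 - 4*(-5) = 37 - 1*(-20) = 37 + 20 = 57)
C(Y, L) = Y - 95*L*Y (C(Y, L) = -95*L*Y + Y = Y - 95*L*Y)
1/(C(R, 71) + 9438) = 1/(57*(1 - 95*71) + 9438) = 1/(57*(1 - 6745) + 9438) = 1/(57*(-6744) + 9438) = 1/(-384408 + 9438) = 1/(-374970) = -1/374970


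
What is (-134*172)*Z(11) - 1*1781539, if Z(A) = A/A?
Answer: -1804587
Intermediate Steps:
Z(A) = 1
(-134*172)*Z(11) - 1*1781539 = -134*172*1 - 1*1781539 = -23048*1 - 1781539 = -23048 - 1781539 = -1804587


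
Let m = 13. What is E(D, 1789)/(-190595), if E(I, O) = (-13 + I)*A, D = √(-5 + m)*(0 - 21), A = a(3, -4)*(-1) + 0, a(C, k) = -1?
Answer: 13/190595 + 42*√2/190595 ≈ 0.00037985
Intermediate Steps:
A = 1 (A = -1*(-1) + 0 = 1 + 0 = 1)
D = -42*√2 (D = √(-5 + 13)*(0 - 21) = √8*(-21) = (2*√2)*(-21) = -42*√2 ≈ -59.397)
E(I, O) = -13 + I (E(I, O) = (-13 + I)*1 = -13 + I)
E(D, 1789)/(-190595) = (-13 - 42*√2)/(-190595) = (-13 - 42*√2)*(-1/190595) = 13/190595 + 42*√2/190595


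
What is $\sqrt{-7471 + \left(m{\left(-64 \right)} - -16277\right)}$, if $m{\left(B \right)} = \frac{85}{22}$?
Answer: $\frac{\sqrt{4263974}}{22} \approx 93.861$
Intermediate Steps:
$m{\left(B \right)} = \frac{85}{22}$ ($m{\left(B \right)} = 85 \cdot \frac{1}{22} = \frac{85}{22}$)
$\sqrt{-7471 + \left(m{\left(-64 \right)} - -16277\right)} = \sqrt{-7471 + \left(\frac{85}{22} - -16277\right)} = \sqrt{-7471 + \left(\frac{85}{22} + 16277\right)} = \sqrt{-7471 + \frac{358179}{22}} = \sqrt{\frac{193817}{22}} = \frac{\sqrt{4263974}}{22}$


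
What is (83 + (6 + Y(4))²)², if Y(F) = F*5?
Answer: 576081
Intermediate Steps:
Y(F) = 5*F
(83 + (6 + Y(4))²)² = (83 + (6 + 5*4)²)² = (83 + (6 + 20)²)² = (83 + 26²)² = (83 + 676)² = 759² = 576081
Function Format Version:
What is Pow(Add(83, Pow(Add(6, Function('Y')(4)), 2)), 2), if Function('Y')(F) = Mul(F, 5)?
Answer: 576081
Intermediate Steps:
Function('Y')(F) = Mul(5, F)
Pow(Add(83, Pow(Add(6, Function('Y')(4)), 2)), 2) = Pow(Add(83, Pow(Add(6, Mul(5, 4)), 2)), 2) = Pow(Add(83, Pow(Add(6, 20), 2)), 2) = Pow(Add(83, Pow(26, 2)), 2) = Pow(Add(83, 676), 2) = Pow(759, 2) = 576081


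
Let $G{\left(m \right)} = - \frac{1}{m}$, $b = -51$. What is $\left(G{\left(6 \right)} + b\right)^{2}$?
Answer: $\frac{94249}{36} \approx 2618.0$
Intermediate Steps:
$\left(G{\left(6 \right)} + b\right)^{2} = \left(- \frac{1}{6} - 51\right)^{2} = \left(- \frac{307}{6}\right)^{2} = \frac{94249}{36}$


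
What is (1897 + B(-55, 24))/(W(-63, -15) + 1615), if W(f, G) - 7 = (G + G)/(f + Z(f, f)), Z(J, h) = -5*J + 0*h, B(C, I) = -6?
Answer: 79422/68119 ≈ 1.1659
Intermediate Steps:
Z(J, h) = -5*J (Z(J, h) = -5*J + 0 = -5*J)
W(f, G) = 7 - G/(2*f) (W(f, G) = 7 + (G + G)/(f - 5*f) = 7 + (2*G)/((-4*f)) = 7 + (2*G)*(-1/(4*f)) = 7 - G/(2*f))
(1897 + B(-55, 24))/(W(-63, -15) + 1615) = (1897 - 6)/((7 - ½*(-15)/(-63)) + 1615) = 1891/((7 - ½*(-15)*(-1/63)) + 1615) = 1891/((7 - 5/42) + 1615) = 1891/(289/42 + 1615) = 1891/(68119/42) = 1891*(42/68119) = 79422/68119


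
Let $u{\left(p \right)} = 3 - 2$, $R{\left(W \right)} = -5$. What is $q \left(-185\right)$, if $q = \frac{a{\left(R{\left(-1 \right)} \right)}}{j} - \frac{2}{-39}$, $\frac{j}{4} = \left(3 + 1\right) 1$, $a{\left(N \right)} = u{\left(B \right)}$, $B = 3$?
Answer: $- \frac{13135}{624} \approx -21.05$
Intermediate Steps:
$u{\left(p \right)} = 1$ ($u{\left(p \right)} = 3 - 2 = 1$)
$a{\left(N \right)} = 1$
$j = 16$ ($j = 4 \left(3 + 1\right) 1 = 4 \cdot 4 \cdot 1 = 4 \cdot 4 = 16$)
$q = \frac{71}{624}$ ($q = 1 \cdot \frac{1}{16} - \frac{2}{-39} = 1 \cdot \frac{1}{16} - - \frac{2}{39} = \frac{1}{16} + \frac{2}{39} = \frac{71}{624} \approx 0.11378$)
$q \left(-185\right) = \frac{71}{624} \left(-185\right) = - \frac{13135}{624}$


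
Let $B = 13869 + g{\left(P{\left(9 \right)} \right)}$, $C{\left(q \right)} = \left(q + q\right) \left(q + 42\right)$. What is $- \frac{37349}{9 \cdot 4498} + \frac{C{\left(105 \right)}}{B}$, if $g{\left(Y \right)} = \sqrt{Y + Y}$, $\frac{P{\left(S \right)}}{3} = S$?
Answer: $\frac{28910985667}{22184263674} - \frac{3430 \sqrt{6}}{7124041} \approx 1.302$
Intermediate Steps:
$P{\left(S \right)} = 3 S$
$C{\left(q \right)} = 2 q \left(42 + q\right)$
$g{\left(Y \right)} = \sqrt{2} \sqrt{Y}$ ($g{\left(Y \right)} = \sqrt{2 Y} = \sqrt{2} \sqrt{Y}$)
$B = 13869 + 3 \sqrt{6}$ ($B = 13869 + \sqrt{2} \sqrt{3 \cdot 9} = 13869 + \sqrt{2} \sqrt{27} = 13869 + \sqrt{2} \cdot 3 \sqrt{3} = 13869 + 3 \sqrt{6} \approx 13876.0$)
$- \frac{37349}{9 \cdot 4498} + \frac{C{\left(105 \right)}}{B} = - \frac{37349}{9 \cdot 4498} + \frac{2 \cdot 105 \left(42 + 105\right)}{13869 + 3 \sqrt{6}} = - \frac{37349}{40482} + \frac{2 \cdot 105 \cdot 147}{13869 + 3 \sqrt{6}} = \left(-37349\right) \frac{1}{40482} + \frac{30870}{13869 + 3 \sqrt{6}} = - \frac{2873}{3114} + \frac{30870}{13869 + 3 \sqrt{6}}$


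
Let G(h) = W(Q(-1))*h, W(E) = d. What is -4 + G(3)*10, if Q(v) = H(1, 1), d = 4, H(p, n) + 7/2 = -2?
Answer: 116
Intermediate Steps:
H(p, n) = -11/2 (H(p, n) = -7/2 - 2 = -11/2)
Q(v) = -11/2
W(E) = 4
G(h) = 4*h
-4 + G(3)*10 = -4 + (4*3)*10 = -4 + 12*10 = -4 + 120 = 116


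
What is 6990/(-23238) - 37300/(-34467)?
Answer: 34769615/44496897 ≈ 0.78139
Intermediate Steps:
6990/(-23238) - 37300/(-34467) = 6990*(-1/23238) - 37300*(-1/34467) = -1165/3873 + 37300/34467 = 34769615/44496897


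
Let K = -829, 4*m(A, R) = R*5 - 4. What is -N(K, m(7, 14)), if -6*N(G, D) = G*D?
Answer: -9119/4 ≈ -2279.8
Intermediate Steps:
m(A, R) = -1 + 5*R/4 (m(A, R) = (R*5 - 4)/4 = (5*R - 4)/4 = (-4 + 5*R)/4 = -1 + 5*R/4)
N(G, D) = -D*G/6 (N(G, D) = -G*D/6 = -D*G/6)
-N(K, m(7, 14)) = -(-1)*(-1 + (5/4)*14)*(-829)/6 = -(-1)*(-1 + 35/2)*(-829)/6 = -(-1)*33*(-829)/(6*2) = -1*9119/4 = -9119/4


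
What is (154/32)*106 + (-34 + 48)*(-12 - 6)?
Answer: 2065/8 ≈ 258.13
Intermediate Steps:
(154/32)*106 + (-34 + 48)*(-12 - 6) = (154*(1/32))*106 + 14*(-18) = (77/16)*106 - 252 = 4081/8 - 252 = 2065/8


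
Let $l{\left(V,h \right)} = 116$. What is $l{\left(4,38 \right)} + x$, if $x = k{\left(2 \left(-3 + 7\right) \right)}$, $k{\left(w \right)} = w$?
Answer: $124$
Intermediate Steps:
$x = 8$ ($x = 2 \left(-3 + 7\right) = 2 \cdot 4 = 8$)
$l{\left(4,38 \right)} + x = 116 + 8 = 124$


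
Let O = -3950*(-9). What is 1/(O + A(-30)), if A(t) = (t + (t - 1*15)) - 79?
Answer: 1/35396 ≈ 2.8252e-5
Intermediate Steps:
O = 35550
A(t) = -94 + 2*t (A(t) = (t + (t - 15)) - 79 = (t + (-15 + t)) - 79 = (-15 + 2*t) - 79 = -94 + 2*t)
1/(O + A(-30)) = 1/(35550 + (-94 + 2*(-30))) = 1/(35550 + (-94 - 60)) = 1/(35550 - 154) = 1/35396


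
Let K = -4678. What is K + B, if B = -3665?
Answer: -8343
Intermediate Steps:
K + B = -4678 - 3665 = -8343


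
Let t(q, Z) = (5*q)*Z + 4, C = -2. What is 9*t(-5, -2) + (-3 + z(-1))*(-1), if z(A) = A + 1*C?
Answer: 492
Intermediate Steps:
z(A) = -2 + A (z(A) = A + 1*(-2) = A - 2 = -2 + A)
t(q, Z) = 4 + 5*Z*q (t(q, Z) = 5*Z*q + 4 = 4 + 5*Z*q)
9*t(-5, -2) + (-3 + z(-1))*(-1) = 9*(4 + 5*(-2)*(-5)) + (-3 + (-2 - 1))*(-1) = 9*(4 + 50) + (-3 - 3)*(-1) = 9*54 - 6*(-1) = 486 + 6 = 492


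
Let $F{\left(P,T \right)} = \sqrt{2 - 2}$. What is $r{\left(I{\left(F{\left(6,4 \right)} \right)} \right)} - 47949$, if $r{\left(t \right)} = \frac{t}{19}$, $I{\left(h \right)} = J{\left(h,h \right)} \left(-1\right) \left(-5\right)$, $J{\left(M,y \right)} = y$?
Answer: $-47949$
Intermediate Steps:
$F{\left(P,T \right)} = 0$ ($F{\left(P,T \right)} = \sqrt{0} = 0$)
$I{\left(h \right)} = 5 h$ ($I{\left(h \right)} = h \left(-1\right) \left(-5\right) = - h \left(-5\right) = 5 h$)
$r{\left(t \right)} = \frac{t}{19}$ ($r{\left(t \right)} = t \frac{1}{19} = \frac{t}{19}$)
$r{\left(I{\left(F{\left(6,4 \right)} \right)} \right)} - 47949 = \frac{5 \cdot 0}{19} - 47949 = \frac{1}{19} \cdot 0 - 47949 = 0 - 47949 = -47949$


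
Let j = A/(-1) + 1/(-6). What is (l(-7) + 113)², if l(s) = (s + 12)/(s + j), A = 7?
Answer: 3667225/289 ≈ 12689.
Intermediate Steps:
j = -43/6 (j = 7/(-1) + 1/(-6) = 7*(-1) + 1*(-⅙) = -7 - ⅙ = -43/6 ≈ -7.1667)
l(s) = (12 + s)/(-43/6 + s) (l(s) = (s + 12)/(s - 43/6) = (12 + s)/(-43/6 + s))
(l(-7) + 113)² = (6*(12 - 7)/(-43 + 6*(-7)) + 113)² = (6*5/(-43 - 42) + 113)² = (6*5/(-85) + 113)² = (6*(-1/85)*5 + 113)² = (-6/17 + 113)² = (1915/17)² = 3667225/289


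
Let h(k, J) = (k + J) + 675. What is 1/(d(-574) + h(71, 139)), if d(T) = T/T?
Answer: 1/886 ≈ 0.0011287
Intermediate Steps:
h(k, J) = 675 + J + k (h(k, J) = (J + k) + 675 = 675 + J + k)
d(T) = 1
1/(d(-574) + h(71, 139)) = 1/(1 + (675 + 139 + 71)) = 1/(1 + 885) = 1/886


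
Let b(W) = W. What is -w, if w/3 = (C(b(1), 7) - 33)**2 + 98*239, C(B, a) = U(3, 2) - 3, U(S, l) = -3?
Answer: -74829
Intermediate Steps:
C(B, a) = -6 (C(B, a) = -3 - 3 = -6)
w = 74829 (w = 3*((-6 - 33)**2 + 98*239) = 3*((-39)**2 + 23422) = 3*(1521 + 23422) = 3*24943 = 74829)
-w = -1*74829 = -74829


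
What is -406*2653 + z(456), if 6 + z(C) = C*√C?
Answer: -1077124 + 912*√114 ≈ -1.0674e+6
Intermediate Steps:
z(C) = -6 + C^(3/2) (z(C) = -6 + C*√C = -6 + C^(3/2))
-406*2653 + z(456) = -406*2653 + (-6 + 456^(3/2)) = -1077118 + (-6 + 912*√114) = -1077124 + 912*√114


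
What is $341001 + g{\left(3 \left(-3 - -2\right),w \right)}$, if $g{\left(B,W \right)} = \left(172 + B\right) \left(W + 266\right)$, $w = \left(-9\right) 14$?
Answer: $364661$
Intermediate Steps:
$w = -126$
$g{\left(B,W \right)} = \left(172 + B\right) \left(266 + W\right)$
$341001 + g{\left(3 \left(-3 - -2\right),w \right)} = 341001 + \left(45752 + 172 \left(-126\right) + 266 \cdot 3 \left(-3 - -2\right) + 3 \left(-3 - -2\right) \left(-126\right)\right) = 341001 + \left(45752 - 21672 + 266 \cdot 3 \left(-3 + \left(-4 + 6\right)\right) + 3 \left(-3 + \left(-4 + 6\right)\right) \left(-126\right)\right) = 341001 + \left(45752 - 21672 + 266 \cdot 3 \left(-3 + 2\right) + 3 \left(-3 + 2\right) \left(-126\right)\right) = 341001 + \left(45752 - 21672 + 266 \cdot 3 \left(-1\right) + 3 \left(-1\right) \left(-126\right)\right) = 341001 + \left(45752 - 21672 + 266 \left(-3\right) - -378\right) = 341001 + \left(45752 - 21672 - 798 + 378\right) = 341001 + 23660 = 364661$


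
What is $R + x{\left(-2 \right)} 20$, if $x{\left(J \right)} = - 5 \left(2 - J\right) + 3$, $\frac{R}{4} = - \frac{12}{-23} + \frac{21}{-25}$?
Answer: $- \frac{196232}{575} \approx -341.27$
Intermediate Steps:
$R = - \frac{732}{575}$ ($R = 4 \left(- \frac{12}{-23} + \frac{21}{-25}\right) = 4 \left(\left(-12\right) \left(- \frac{1}{23}\right) + 21 \left(- \frac{1}{25}\right)\right) = 4 \left(\frac{12}{23} - \frac{21}{25}\right) = 4 \left(- \frac{183}{575}\right) = - \frac{732}{575} \approx -1.273$)
$x{\left(J \right)} = -7 + 5 J$ ($x{\left(J \right)} = \left(-10 + 5 J\right) + 3 = -7 + 5 J$)
$R + x{\left(-2 \right)} 20 = - \frac{732}{575} + \left(-7 + 5 \left(-2\right)\right) 20 = - \frac{732}{575} + \left(-7 - 10\right) 20 = - \frac{732}{575} - 340 = - \frac{196232}{575}$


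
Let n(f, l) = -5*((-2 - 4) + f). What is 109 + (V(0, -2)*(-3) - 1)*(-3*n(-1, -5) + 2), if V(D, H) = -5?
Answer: -1333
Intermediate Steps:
n(f, l) = 30 - 5*f (n(f, l) = -5*(-6 + f) = 30 - 5*f)
109 + (V(0, -2)*(-3) - 1)*(-3*n(-1, -5) + 2) = 109 + (-5*(-3) - 1)*(-3*(30 - 5*(-1)) + 2) = 109 + (15 - 1)*(-3*(30 + 5) + 2) = 109 + 14*(-3*35 + 2) = 109 + 14*(-105 + 2) = 109 + 14*(-103) = 109 - 1442 = -1333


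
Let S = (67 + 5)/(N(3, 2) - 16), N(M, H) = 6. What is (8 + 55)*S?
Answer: -2268/5 ≈ -453.60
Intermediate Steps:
S = -36/5 (S = (67 + 5)/(6 - 16) = 72/(-10) = 72*(-1/10) = -36/5 ≈ -7.2000)
(8 + 55)*S = (8 + 55)*(-36/5) = 63*(-36/5) = -2268/5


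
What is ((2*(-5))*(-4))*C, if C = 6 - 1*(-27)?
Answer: 1320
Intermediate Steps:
C = 33 (C = 6 + 27 = 33)
((2*(-5))*(-4))*C = ((2*(-5))*(-4))*33 = -10*(-4)*33 = 40*33 = 1320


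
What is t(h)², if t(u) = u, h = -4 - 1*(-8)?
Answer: 16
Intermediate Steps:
h = 4 (h = -4 + 8 = 4)
t(h)² = 4² = 16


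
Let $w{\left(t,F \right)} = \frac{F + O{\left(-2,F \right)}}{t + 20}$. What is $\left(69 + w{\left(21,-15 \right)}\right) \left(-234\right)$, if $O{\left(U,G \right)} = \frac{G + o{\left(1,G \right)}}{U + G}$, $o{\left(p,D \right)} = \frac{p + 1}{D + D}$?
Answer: $- \frac{55988088}{3485} \approx -16065.0$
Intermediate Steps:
$o{\left(p,D \right)} = \frac{1 + p}{2 D}$
$O{\left(U,G \right)} = \frac{G + \frac{1}{G}}{G + U}$ ($O{\left(U,G \right)} = \frac{G + \frac{1 + 1}{2 G}}{U + G} = \frac{G + \frac{1}{2} \frac{1}{G} 2}{G + U} = \frac{G + \frac{1}{G}}{G + U}$)
$w{\left(t,F \right)} = \frac{F + \frac{1 + F^{2}}{F \left(-2 + F\right)}}{20 + t}$ ($w{\left(t,F \right)} = \frac{F + \frac{1 + F^{2}}{F \left(F - 2\right)}}{t + 20} = \frac{F + \frac{1 + F^{2}}{F \left(-2 + F\right)}}{20 + t}$)
$\left(69 + w{\left(21,-15 \right)}\right) \left(-234\right) = \left(69 + \frac{1 + \left(-15\right)^{2} + \left(-15\right)^{2} \left(-2 - 15\right)}{\left(-15\right) \left(-2 - 15\right) \left(20 + 21\right)}\right) \left(-234\right) = \left(69 - \frac{1 + 225 + 225 \left(-17\right)}{15 \left(-17\right) 41}\right) \left(-234\right) = \left(69 - \left(- \frac{1}{255}\right) \frac{1}{41} \left(1 + 225 - 3825\right)\right) \left(-234\right) = \left(69 - \left(- \frac{1}{255}\right) \frac{1}{41} \left(-3599\right)\right) \left(-234\right) = \left(69 - \frac{3599}{10455}\right) \left(-234\right) = \frac{717796}{10455} \left(-234\right) = - \frac{55988088}{3485}$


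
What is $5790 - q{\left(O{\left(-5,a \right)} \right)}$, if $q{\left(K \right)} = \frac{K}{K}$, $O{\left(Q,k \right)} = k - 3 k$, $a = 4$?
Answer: $5789$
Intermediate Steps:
$O{\left(Q,k \right)} = - 2 k$
$q{\left(K \right)} = 1$
$5790 - q{\left(O{\left(-5,a \right)} \right)} = 5790 - 1 = 5789$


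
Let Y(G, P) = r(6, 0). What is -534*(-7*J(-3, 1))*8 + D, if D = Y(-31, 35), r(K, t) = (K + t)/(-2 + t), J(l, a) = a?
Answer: 29901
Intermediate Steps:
r(K, t) = (K + t)/(-2 + t)
Y(G, P) = -3 (Y(G, P) = (6 + 0)/(-2 + 0) = 6/(-2) = -1/2*6 = -3)
D = -3
-534*(-7*J(-3, 1))*8 + D = -534*(-7*1)*8 - 3 = -(-3738)*8 - 3 = -534*(-56) - 3 = 29904 - 3 = 29901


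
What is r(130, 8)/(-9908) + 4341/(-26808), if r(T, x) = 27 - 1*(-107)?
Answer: -3883575/22134472 ≈ -0.17545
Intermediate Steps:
r(T, x) = 134 (r(T, x) = 27 + 107 = 134)
r(130, 8)/(-9908) + 4341/(-26808) = 134/(-9908) + 4341/(-26808) = 134*(-1/9908) + 4341*(-1/26808) = -67/4954 - 1447/8936 = -3883575/22134472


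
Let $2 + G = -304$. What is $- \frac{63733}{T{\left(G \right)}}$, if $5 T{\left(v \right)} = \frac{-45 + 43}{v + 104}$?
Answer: $-32185165$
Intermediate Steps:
$G = -306$ ($G = -2 - 304 = -306$)
$T{\left(v \right)} = - \frac{2}{5 \left(104 + v\right)}$ ($T{\left(v \right)} = \frac{\left(-45 + 43\right) \frac{1}{v + 104}}{5} = \frac{\left(-2\right) \frac{1}{104 + v}}{5} = - \frac{2}{5 \left(104 + v\right)}$)
$- \frac{63733}{T{\left(G \right)}} = - \frac{63733}{\left(-2\right) \frac{1}{520 + 5 \left(-306\right)}} = - \frac{63733}{\left(-2\right) \frac{1}{520 - 1530}} = - \frac{63733}{\left(-2\right) \frac{1}{-1010}} = - \frac{63733}{\left(-2\right) \left(- \frac{1}{1010}\right)} = - 63733 \frac{1}{\frac{1}{505}} = \left(-63733\right) 505 = -32185165$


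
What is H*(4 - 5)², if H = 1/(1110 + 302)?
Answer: 1/1412 ≈ 0.00070821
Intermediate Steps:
H = 1/1412 ≈ 0.00070821
H*(4 - 5)² = (4 - 5)²/1412 = (1/1412)*(-1)² = (1/1412)*1 = 1/1412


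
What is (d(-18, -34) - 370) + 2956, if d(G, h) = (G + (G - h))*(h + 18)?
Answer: 2618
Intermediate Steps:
d(G, h) = (18 + h)*(-h + 2*G) (d(G, h) = (-h + 2*G)*(18 + h) = (18 + h)*(-h + 2*G))
(d(-18, -34) - 370) + 2956 = ((-1*(-34)**2 - 18*(-34) + 36*(-18) + 2*(-18)*(-34)) - 370) + 2956 = ((-1*1156 + 612 - 648 + 1224) - 370) + 2956 = ((-1156 + 612 - 648 + 1224) - 370) + 2956 = (32 - 370) + 2956 = -338 + 2956 = 2618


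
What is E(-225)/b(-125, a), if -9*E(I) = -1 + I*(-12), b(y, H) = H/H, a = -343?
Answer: -2699/9 ≈ -299.89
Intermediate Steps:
b(y, H) = 1
E(I) = 1/9 + 4*I/3 (E(I) = -(-1 + I*(-12))/9 = -(-1 - 12*I)/9 = 1/9 + 4*I/3)
E(-225)/b(-125, a) = (1/9 + (4/3)*(-225))/1 = (1/9 - 300)*1 = -2699/9*1 = -2699/9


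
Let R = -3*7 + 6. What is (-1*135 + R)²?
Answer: 22500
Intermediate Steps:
R = -15 (R = -21 + 6 = -15)
(-1*135 + R)² = (-1*135 - 15)² = (-135 - 15)² = (-150)² = 22500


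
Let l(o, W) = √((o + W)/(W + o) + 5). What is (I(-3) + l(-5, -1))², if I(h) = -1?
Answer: (1 - √6)² ≈ 2.1010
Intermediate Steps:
l(o, W) = √6 (l(o, W) = √((W + o)/(W + o) + 5) = √(1 + 5) = √6)
(I(-3) + l(-5, -1))² = (-1 + √6)²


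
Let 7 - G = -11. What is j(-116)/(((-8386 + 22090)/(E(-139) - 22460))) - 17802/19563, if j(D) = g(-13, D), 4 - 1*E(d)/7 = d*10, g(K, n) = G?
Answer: -131021241/7446982 ≈ -17.594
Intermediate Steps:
G = 18 (G = 7 - 1*(-11) = 7 + 11 = 18)
g(K, n) = 18
E(d) = 28 - 70*d (E(d) = 28 - 7*d*10 = 28 - 70*d)
j(D) = 18
j(-116)/(((-8386 + 22090)/(E(-139) - 22460))) - 17802/19563 = 18/(((-8386 + 22090)/((28 - 70*(-139)) - 22460))) - 17802/19563 = 18/((13704/((28 + 9730) - 22460))) - 17802*1/19563 = 18/((13704/(9758 - 22460))) - 5934/6521 = 18/((13704/(-12702))) - 5934/6521 = 18/((13704*(-1/12702))) - 5934/6521 = 18/(-2284/2117) - 5934/6521 = 18*(-2117/2284) - 5934/6521 = -19053/1142 - 5934/6521 = -131021241/7446982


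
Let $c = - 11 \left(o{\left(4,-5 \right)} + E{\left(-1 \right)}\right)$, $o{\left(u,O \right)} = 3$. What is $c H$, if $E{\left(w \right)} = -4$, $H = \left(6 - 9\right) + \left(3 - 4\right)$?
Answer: $-44$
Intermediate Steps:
$H = -4$ ($H = -3 + \left(3 - 4\right) = -3 - 1 = -4$)
$c = 11$ ($c = - 11 \left(3 - 4\right) = \left(-11\right) \left(-1\right) = 11$)
$c H = 11 \left(-4\right) = -44$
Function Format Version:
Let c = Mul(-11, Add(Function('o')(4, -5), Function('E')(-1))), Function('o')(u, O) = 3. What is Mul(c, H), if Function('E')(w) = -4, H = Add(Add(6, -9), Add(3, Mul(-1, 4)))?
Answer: -44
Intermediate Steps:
H = -4 (H = Add(-3, Add(3, -4)) = Add(-3, -1) = -4)
c = 11 (c = Mul(-11, Add(3, -4)) = Mul(-11, -1) = 11)
Mul(c, H) = Mul(11, -4) = -44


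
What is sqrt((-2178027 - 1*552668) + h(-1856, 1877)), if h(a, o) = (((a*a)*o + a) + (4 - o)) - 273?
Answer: 15*sqrt(28724599) ≈ 80393.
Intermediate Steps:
h(a, o) = -269 + a - o + o*a**2 (h(a, o) = ((a**2*o + a) + (4 - o)) - 273 = ((o*a**2 + a) + (4 - o)) - 273 = ((a + o*a**2) + (4 - o)) - 273 = (4 + a - o + o*a**2) - 273 = -269 + a - o + o*a**2)
sqrt((-2178027 - 1*552668) + h(-1856, 1877)) = sqrt((-2178027 - 1*552668) + (-269 - 1856 - 1*1877 + 1877*(-1856)**2)) = sqrt((-2178027 - 552668) + (-269 - 1856 - 1877 + 1877*3444736)) = sqrt(-2730695 + (-269 - 1856 - 1877 + 6465769472)) = sqrt(-2730695 + 6465765470) = sqrt(6463034775) = 15*sqrt(28724599)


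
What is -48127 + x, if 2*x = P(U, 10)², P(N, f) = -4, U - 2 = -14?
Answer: -48119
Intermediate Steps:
U = -12 (U = 2 - 14 = -12)
x = 8 (x = (½)*(-4)² = (½)*16 = 8)
-48127 + x = -48127 + 8 = -48119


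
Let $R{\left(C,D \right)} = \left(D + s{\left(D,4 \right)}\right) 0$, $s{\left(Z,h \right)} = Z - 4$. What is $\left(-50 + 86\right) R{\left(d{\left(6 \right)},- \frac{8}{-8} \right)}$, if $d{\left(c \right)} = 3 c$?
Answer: $0$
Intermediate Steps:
$s{\left(Z,h \right)} = -4 + Z$
$R{\left(C,D \right)} = 0$ ($R{\left(C,D \right)} = \left(D + \left(-4 + D\right)\right) 0 = \left(-4 + 2 D\right) 0 = 0$)
$\left(-50 + 86\right) R{\left(d{\left(6 \right)},- \frac{8}{-8} \right)} = \left(-50 + 86\right) 0 = 36 \cdot 0 = 0$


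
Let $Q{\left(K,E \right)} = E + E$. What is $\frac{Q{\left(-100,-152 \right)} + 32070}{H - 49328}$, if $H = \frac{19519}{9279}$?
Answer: $- \frac{42108102}{65384999} \approx -0.644$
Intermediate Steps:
$Q{\left(K,E \right)} = 2 E$
$H = \frac{19519}{9279}$ ($H = 19519 \cdot \frac{1}{9279} = \frac{19519}{9279} \approx 2.1036$)
$\frac{Q{\left(-100,-152 \right)} + 32070}{H - 49328} = \frac{2 \left(-152\right) + 32070}{\frac{19519}{9279} - 49328} = \frac{-304 + 32070}{- \frac{457694993}{9279}} = 31766 \left(- \frac{9279}{457694993}\right) = - \frac{42108102}{65384999}$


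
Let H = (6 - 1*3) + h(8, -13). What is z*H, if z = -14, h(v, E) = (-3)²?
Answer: -168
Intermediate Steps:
h(v, E) = 9
H = 12 (H = (6 - 1*3) + 9 = (6 - 3) + 9 = 3 + 9 = 12)
z*H = -14*12 = -168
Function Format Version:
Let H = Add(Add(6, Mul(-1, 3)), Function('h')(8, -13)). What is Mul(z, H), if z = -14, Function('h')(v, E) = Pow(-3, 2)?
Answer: -168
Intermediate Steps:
Function('h')(v, E) = 9
H = 12 (H = Add(Add(6, Mul(-1, 3)), 9) = Add(Add(6, -3), 9) = Add(3, 9) = 12)
Mul(z, H) = Mul(-14, 12) = -168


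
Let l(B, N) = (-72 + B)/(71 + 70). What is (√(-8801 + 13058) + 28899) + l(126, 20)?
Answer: 1358271/47 + 3*√473 ≈ 28965.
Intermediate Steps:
l(B, N) = -24/47 + B/141 (l(B, N) = (-72 + B)/141 = (-72 + B)*(1/141) = -24/47 + B/141)
(√(-8801 + 13058) + 28899) + l(126, 20) = (√(-8801 + 13058) + 28899) + (-24/47 + (1/141)*126) = (√4257 + 28899) + (-24/47 + 42/47) = (3*√473 + 28899) + 18/47 = (28899 + 3*√473) + 18/47 = 1358271/47 + 3*√473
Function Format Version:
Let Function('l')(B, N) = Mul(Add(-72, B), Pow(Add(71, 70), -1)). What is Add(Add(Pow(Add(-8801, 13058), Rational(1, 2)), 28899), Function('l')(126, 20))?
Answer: Add(Rational(1358271, 47), Mul(3, Pow(473, Rational(1, 2)))) ≈ 28965.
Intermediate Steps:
Function('l')(B, N) = Add(Rational(-24, 47), Mul(Rational(1, 141), B)) (Function('l')(B, N) = Mul(Add(-72, B), Pow(141, -1)) = Mul(Add(-72, B), Rational(1, 141)) = Add(Rational(-24, 47), Mul(Rational(1, 141), B)))
Add(Add(Pow(Add(-8801, 13058), Rational(1, 2)), 28899), Function('l')(126, 20)) = Add(Add(Pow(Add(-8801, 13058), Rational(1, 2)), 28899), Add(Rational(-24, 47), Mul(Rational(1, 141), 126))) = Add(Add(Pow(4257, Rational(1, 2)), 28899), Add(Rational(-24, 47), Rational(42, 47))) = Add(Add(Mul(3, Pow(473, Rational(1, 2))), 28899), Rational(18, 47)) = Add(Add(28899, Mul(3, Pow(473, Rational(1, 2)))), Rational(18, 47)) = Add(Rational(1358271, 47), Mul(3, Pow(473, Rational(1, 2))))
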